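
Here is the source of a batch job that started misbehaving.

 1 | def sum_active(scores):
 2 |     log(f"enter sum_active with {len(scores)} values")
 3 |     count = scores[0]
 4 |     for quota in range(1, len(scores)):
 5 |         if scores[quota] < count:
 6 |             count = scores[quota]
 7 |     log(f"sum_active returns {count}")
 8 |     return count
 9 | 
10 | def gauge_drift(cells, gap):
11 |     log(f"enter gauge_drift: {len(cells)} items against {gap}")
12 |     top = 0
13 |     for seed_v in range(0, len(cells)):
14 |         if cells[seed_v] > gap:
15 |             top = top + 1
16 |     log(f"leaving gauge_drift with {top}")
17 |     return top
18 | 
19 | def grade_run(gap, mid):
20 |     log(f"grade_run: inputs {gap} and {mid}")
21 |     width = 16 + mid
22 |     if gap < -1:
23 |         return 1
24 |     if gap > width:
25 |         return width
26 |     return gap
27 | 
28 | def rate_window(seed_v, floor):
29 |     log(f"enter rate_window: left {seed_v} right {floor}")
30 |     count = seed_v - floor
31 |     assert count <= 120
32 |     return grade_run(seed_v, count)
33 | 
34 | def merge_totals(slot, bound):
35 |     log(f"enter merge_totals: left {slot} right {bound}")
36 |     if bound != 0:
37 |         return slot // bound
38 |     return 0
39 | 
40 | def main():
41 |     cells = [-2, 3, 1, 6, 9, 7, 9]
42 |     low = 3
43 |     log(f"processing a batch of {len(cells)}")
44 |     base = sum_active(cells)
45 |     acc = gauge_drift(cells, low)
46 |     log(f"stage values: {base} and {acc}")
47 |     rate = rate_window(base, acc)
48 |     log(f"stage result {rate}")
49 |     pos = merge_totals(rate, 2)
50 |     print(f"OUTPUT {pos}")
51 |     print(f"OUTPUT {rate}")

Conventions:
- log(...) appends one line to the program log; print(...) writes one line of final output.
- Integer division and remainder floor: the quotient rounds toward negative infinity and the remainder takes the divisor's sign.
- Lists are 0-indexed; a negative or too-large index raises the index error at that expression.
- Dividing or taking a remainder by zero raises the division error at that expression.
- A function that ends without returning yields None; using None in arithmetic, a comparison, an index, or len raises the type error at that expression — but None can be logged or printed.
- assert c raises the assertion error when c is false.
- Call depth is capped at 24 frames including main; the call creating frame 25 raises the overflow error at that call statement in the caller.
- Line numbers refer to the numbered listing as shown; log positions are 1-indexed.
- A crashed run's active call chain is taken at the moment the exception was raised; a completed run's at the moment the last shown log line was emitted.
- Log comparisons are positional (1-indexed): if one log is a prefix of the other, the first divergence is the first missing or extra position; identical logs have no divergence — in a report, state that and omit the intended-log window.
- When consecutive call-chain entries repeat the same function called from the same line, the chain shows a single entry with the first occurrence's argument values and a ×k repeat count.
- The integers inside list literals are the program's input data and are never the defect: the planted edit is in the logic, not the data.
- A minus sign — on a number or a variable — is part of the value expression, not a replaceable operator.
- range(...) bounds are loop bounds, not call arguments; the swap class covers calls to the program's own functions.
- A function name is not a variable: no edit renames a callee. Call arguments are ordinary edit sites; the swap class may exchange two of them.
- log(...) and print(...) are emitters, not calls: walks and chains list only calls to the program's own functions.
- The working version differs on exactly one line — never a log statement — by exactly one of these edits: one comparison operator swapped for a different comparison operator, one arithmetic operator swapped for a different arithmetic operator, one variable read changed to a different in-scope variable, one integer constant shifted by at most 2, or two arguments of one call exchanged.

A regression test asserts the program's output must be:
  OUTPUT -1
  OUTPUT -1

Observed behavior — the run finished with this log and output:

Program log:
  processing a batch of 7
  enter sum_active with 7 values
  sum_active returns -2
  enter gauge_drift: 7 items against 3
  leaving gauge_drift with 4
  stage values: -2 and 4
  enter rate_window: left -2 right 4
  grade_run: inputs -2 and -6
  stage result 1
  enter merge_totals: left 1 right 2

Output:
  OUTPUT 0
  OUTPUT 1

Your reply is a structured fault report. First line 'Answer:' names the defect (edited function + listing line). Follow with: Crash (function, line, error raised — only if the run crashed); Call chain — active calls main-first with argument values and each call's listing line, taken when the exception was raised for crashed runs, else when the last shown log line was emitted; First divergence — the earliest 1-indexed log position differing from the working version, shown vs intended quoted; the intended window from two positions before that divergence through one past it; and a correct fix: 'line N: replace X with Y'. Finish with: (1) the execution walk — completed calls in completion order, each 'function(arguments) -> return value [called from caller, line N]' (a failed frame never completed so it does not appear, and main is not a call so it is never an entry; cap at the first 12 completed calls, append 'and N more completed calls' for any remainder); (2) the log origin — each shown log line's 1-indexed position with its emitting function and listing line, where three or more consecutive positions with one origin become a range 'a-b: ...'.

Answer: the defect is in grade_run at line 23.
The tell: Log line 9 is where behavior first shows: 'stage result 1' appears instead of 'stage result -1'.
Call chain: main -> merge_totals(1, 2) (called at line 49).
First divergence: position 9; shown 'stage result 1' vs intended 'stage result -1'.
Intended log window:
  7: enter rate_window: left -2 right 4
  8: grade_run: inputs -2 and -6
  9: stage result -1
  10: enter merge_totals: left -1 right 2
Execution walk:
  sum_active([-2, 3, 1, 6, 9, 7, 9]) -> -2  [called from main, line 44]
  gauge_drift([-2, 3, 1, 6, 9, 7, 9], 3) -> 4  [called from main, line 45]
  grade_run(-2, -6) -> 1  [called from rate_window, line 32]
  rate_window(-2, 4) -> 1  [called from main, line 47]
  merge_totals(1, 2) -> 0  [called from main, line 49]
Log origins:
  1: from main, line 43
  2: from sum_active, line 2
  3: from sum_active, line 7
  4: from gauge_drift, line 11
  5: from gauge_drift, line 16
  6: from main, line 46
  7: from rate_window, line 29
  8: from grade_run, line 20
  9: from main, line 48
  10: from merge_totals, line 35
A correct fix: line 23: replace `1` with `-1`.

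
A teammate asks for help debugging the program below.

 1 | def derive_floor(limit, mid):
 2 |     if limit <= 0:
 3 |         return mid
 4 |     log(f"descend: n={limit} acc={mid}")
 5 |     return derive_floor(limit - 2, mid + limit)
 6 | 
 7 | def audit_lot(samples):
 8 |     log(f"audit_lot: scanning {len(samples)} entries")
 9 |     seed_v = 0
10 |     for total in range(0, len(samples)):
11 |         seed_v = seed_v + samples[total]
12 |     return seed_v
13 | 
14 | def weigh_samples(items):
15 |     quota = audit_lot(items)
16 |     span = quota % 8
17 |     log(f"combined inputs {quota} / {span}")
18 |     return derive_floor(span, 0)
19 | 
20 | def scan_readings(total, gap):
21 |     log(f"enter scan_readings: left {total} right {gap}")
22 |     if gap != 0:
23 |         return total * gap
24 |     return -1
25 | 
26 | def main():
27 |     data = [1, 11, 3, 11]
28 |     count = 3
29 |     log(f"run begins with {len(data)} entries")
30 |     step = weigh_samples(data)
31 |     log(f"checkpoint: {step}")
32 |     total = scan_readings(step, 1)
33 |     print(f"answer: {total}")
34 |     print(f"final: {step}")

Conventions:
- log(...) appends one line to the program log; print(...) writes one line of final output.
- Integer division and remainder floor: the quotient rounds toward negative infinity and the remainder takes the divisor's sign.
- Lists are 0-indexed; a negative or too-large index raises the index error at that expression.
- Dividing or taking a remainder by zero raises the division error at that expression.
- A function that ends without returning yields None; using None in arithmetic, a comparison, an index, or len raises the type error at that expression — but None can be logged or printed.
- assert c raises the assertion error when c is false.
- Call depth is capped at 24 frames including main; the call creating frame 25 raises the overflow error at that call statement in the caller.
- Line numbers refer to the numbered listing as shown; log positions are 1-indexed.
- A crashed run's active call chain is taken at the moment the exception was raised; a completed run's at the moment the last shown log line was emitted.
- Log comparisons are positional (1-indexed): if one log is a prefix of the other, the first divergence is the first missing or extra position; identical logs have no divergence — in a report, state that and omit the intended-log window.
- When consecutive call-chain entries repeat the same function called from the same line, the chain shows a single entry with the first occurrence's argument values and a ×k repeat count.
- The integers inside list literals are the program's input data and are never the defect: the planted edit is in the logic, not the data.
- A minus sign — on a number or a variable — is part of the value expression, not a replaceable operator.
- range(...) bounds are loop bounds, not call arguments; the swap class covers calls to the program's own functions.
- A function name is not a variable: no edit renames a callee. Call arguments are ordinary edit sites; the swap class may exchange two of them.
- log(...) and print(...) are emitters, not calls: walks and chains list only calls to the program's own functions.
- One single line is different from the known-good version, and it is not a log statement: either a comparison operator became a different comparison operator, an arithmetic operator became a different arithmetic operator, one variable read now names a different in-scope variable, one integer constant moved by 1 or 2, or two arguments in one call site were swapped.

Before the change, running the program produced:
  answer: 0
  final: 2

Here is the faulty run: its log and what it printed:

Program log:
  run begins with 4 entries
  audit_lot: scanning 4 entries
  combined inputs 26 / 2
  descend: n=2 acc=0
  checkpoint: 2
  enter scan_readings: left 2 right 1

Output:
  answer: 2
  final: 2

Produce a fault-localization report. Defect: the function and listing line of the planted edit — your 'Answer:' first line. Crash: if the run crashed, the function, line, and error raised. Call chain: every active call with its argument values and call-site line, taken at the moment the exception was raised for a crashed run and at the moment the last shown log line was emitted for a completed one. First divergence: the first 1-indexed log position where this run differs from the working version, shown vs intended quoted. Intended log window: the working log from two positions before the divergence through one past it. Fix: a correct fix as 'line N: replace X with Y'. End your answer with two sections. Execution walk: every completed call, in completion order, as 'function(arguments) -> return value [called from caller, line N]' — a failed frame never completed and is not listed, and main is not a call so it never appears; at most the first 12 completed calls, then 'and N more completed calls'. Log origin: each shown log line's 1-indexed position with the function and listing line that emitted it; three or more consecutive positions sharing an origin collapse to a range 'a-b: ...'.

Answer: the defect is in scan_readings at line 23.
Core observation: The logs agree in full; only the final output differs.
Call chain: main -> scan_readings(2, 1) (called at line 32).
First divergence: none (the log streams are identical).
Execution walk:
  audit_lot([1, 11, 3, 11]) -> 26  [called from weigh_samples, line 15]
  derive_floor(0, 2) -> 2  [called from derive_floor, line 5]
  derive_floor(2, 0) -> 2  [called from weigh_samples, line 18]
  weigh_samples([1, 11, 3, 11]) -> 2  [called from main, line 30]
  scan_readings(2, 1) -> 2  [called from main, line 32]
Origin of each log line:
  1: logged in main at line 29
  2: logged in audit_lot at line 8
  3: logged in weigh_samples at line 17
  4: logged in derive_floor at line 4
  5: logged in main at line 31
  6: logged in scan_readings at line 21
A correct fix: line 23: replace `*` with `%`.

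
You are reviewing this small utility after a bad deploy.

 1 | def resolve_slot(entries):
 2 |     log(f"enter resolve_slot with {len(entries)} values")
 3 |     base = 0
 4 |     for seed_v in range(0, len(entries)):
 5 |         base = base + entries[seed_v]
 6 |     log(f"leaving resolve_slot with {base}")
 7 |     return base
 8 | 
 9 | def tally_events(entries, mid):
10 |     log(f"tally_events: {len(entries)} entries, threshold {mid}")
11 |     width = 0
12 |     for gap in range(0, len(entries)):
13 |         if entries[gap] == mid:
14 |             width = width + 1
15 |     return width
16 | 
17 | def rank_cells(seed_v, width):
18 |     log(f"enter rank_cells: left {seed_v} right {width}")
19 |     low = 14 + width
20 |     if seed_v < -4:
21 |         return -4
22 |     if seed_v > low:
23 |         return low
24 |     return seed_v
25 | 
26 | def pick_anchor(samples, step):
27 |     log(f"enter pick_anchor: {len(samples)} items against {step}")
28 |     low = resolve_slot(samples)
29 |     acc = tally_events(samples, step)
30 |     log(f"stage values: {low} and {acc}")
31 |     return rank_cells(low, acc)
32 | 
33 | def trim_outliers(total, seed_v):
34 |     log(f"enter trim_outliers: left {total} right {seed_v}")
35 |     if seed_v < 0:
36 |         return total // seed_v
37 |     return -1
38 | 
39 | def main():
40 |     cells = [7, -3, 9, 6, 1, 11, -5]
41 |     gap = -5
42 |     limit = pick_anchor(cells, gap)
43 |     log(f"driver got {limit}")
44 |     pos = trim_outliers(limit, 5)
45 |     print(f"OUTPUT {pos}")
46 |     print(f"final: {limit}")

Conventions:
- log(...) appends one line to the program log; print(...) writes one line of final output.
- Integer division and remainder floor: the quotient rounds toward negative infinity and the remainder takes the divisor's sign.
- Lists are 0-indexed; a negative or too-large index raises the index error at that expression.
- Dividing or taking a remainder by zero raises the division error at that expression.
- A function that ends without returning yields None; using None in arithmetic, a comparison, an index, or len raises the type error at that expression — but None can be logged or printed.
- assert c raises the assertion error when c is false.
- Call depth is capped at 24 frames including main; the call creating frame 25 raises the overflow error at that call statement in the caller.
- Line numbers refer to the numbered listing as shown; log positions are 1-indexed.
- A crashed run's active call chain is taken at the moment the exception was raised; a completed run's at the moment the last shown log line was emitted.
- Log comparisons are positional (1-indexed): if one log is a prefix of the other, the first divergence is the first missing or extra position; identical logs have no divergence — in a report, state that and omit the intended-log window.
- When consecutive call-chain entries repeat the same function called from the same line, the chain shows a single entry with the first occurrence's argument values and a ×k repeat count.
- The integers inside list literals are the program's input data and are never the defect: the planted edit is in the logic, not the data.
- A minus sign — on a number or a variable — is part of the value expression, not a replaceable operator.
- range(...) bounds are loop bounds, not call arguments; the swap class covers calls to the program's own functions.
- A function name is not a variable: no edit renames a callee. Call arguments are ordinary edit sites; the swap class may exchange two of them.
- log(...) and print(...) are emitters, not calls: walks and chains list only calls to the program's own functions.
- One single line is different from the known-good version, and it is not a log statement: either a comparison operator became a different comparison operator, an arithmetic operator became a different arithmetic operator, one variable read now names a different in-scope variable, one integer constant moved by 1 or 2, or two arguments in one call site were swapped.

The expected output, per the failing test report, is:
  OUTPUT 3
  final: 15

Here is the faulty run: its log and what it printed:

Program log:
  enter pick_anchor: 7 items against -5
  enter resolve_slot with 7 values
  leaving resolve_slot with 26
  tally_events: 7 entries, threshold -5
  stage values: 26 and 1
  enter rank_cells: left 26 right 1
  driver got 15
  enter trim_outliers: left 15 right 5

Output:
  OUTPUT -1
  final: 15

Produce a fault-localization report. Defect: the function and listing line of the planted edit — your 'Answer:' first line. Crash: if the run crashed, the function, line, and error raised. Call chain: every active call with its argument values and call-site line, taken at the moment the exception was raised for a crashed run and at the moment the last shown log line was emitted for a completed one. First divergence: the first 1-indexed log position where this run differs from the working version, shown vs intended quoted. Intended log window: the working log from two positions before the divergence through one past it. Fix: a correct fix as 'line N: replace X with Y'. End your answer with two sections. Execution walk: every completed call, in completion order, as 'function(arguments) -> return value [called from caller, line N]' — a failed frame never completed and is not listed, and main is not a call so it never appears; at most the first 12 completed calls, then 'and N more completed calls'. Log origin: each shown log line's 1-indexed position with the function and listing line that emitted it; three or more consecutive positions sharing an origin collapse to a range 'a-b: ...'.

Answer: the defect is in trim_outliers at line 35.
The tell: The logs agree in full; only the final output differs.
Call chain: main -> trim_outliers(15, 5) (called at line 44).
First divergence: none — the logs agree in full.
Execution walk:
  resolve_slot([7, -3, 9, 6, 1, 11, -5]) -> 26  [called from pick_anchor, line 28]
  tally_events([7, -3, 9, 6, 1, 11, -5], -5) -> 1  [called from pick_anchor, line 29]
  rank_cells(26, 1) -> 15  [called from pick_anchor, line 31]
  pick_anchor([7, -3, 9, 6, 1, 11, -5], -5) -> 15  [called from main, line 42]
  trim_outliers(15, 5) -> -1  [called from main, line 44]
Origin of each log line:
  1: logged in pick_anchor at line 27
  2: logged in resolve_slot at line 2
  3: logged in resolve_slot at line 6
  4: logged in tally_events at line 10
  5: logged in pick_anchor at line 30
  6: logged in rank_cells at line 18
  7: logged in main at line 43
  8: logged in trim_outliers at line 34
A correct fix: line 35: replace `<` with `!=`.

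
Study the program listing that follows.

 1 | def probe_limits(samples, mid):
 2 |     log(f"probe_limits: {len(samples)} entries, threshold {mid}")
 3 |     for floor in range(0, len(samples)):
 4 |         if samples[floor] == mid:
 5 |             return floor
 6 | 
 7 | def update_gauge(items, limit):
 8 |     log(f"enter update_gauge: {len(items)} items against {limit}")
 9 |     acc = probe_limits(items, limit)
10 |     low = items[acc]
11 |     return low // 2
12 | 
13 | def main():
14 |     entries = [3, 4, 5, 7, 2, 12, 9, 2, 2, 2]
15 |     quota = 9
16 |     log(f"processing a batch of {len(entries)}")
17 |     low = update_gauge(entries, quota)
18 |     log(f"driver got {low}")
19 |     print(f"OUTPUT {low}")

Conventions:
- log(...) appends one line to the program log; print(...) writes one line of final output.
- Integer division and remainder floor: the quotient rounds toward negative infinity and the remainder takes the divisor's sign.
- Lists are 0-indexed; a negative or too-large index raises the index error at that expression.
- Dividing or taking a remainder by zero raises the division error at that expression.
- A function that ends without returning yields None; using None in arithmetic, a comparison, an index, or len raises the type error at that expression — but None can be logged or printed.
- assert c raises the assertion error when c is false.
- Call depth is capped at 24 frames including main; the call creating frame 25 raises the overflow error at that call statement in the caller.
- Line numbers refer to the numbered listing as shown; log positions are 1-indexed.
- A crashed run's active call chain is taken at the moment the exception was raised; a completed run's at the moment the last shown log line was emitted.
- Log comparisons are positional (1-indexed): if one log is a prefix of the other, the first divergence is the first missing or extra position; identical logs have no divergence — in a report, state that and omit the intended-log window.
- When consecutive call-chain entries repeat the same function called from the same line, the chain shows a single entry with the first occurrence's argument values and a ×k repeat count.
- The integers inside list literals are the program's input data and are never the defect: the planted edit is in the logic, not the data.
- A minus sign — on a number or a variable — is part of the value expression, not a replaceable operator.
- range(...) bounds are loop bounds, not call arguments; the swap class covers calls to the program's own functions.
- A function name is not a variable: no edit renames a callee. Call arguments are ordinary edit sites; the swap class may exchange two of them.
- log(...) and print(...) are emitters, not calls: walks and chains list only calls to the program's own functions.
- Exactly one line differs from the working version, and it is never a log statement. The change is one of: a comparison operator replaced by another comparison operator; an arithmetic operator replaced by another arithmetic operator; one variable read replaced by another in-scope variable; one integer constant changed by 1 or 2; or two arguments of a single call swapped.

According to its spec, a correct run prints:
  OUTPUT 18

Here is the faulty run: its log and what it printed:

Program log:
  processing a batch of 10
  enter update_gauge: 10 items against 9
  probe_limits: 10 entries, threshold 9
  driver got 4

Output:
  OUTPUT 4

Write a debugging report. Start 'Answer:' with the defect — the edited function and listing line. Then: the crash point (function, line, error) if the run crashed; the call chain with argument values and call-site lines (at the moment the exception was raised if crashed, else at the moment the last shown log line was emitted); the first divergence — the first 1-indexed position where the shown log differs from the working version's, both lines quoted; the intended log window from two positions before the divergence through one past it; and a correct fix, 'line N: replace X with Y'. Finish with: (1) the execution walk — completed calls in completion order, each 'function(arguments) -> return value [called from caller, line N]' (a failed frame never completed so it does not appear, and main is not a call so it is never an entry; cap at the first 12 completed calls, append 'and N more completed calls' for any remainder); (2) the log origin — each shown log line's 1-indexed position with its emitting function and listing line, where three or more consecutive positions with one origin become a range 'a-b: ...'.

Answer: the defect is in update_gauge at line 11.
Core observation: Position 4 is the first bad log line: 'driver got 4' should read 'driver got 18'.
Call chain: main.
First divergence: position 4; shown 'driver got 4' vs intended 'driver got 18'.
Intended log window:
  2: enter update_gauge: 10 items against 9
  3: probe_limits: 10 entries, threshold 9
  4: driver got 18
Execution walk:
  probe_limits([3, 4, 5, 7, 2, 12, 9, 2, 2, 2], 9) -> 6  [called from update_gauge, line 9]
  update_gauge([3, 4, 5, 7, 2, 12, 9, 2, 2, 2], 9) -> 4  [called from main, line 17]
Origin of each log line:
  1: from main, line 16
  2: from update_gauge, line 8
  3: from probe_limits, line 2
  4: from main, line 18
A correct fix: line 11: replace `//` with `*`.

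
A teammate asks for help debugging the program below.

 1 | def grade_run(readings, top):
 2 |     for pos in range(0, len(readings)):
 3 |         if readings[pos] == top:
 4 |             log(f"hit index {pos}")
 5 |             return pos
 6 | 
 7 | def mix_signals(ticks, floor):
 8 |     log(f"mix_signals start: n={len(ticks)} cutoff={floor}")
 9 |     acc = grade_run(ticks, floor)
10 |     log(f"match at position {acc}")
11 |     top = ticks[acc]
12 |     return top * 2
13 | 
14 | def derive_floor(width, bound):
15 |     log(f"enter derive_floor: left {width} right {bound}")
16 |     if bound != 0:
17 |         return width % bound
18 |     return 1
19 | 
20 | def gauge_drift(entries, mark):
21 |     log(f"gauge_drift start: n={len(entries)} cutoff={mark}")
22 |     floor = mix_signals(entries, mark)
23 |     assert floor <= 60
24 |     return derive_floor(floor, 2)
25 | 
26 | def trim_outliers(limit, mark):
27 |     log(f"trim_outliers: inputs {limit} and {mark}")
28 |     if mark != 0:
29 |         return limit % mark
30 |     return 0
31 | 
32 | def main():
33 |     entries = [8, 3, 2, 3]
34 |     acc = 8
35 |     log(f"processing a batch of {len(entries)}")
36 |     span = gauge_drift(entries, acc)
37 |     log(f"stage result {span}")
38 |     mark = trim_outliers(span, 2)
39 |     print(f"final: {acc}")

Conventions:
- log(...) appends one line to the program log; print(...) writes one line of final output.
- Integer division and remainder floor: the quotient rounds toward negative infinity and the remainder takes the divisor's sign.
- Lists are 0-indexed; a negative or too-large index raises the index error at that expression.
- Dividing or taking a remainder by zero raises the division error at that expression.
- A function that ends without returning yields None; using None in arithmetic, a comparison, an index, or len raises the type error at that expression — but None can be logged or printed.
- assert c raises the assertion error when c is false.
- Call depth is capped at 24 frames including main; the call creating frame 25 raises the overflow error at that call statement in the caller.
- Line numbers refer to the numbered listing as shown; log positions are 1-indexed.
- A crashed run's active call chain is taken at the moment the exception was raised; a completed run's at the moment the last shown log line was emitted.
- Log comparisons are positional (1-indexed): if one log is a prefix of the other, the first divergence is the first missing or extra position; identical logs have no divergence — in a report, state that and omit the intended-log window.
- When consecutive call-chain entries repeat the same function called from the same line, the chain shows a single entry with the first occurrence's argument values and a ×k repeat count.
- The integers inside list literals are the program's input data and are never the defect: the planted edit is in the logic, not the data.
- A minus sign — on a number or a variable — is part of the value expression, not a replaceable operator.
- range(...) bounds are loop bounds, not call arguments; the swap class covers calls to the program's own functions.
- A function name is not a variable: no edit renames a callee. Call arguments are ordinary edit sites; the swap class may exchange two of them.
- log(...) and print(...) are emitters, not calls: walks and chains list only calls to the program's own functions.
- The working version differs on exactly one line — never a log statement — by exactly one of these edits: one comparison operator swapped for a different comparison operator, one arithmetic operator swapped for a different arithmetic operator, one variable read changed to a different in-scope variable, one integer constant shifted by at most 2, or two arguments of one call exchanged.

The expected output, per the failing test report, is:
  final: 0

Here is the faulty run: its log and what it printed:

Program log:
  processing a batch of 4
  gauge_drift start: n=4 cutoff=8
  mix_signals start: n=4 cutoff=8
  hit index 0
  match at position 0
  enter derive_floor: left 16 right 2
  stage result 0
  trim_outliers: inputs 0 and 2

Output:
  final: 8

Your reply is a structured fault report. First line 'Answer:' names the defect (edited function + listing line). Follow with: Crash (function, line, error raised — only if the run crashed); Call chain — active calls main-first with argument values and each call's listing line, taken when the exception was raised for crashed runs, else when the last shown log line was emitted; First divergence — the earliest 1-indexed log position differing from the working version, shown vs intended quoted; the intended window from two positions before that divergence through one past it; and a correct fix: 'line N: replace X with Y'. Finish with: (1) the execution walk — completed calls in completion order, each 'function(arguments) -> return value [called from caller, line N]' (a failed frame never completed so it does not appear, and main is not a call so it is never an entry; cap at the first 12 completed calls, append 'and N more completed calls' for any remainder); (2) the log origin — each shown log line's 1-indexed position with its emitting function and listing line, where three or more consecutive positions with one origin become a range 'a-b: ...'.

Answer: the defect is in main at line 39.
Core observation: Every logged value matches the working version; the printed result is what differs.
Call chain: main -> trim_outliers(0, 2) (called at line 38).
First divergence: there is none — every log position agrees.
Execution walk:
  grade_run([8, 3, 2, 3], 8) -> 0  [called from mix_signals, line 9]
  mix_signals([8, 3, 2, 3], 8) -> 16  [called from gauge_drift, line 22]
  derive_floor(16, 2) -> 0  [called from gauge_drift, line 24]
  gauge_drift([8, 3, 2, 3], 8) -> 0  [called from main, line 36]
  trim_outliers(0, 2) -> 0  [called from main, line 38]
Log origins:
  1: emitted by main (line 35)
  2: emitted by gauge_drift (line 21)
  3: emitted by mix_signals (line 8)
  4: emitted by grade_run (line 4)
  5: emitted by mix_signals (line 10)
  6: emitted by derive_floor (line 15)
  7: emitted by main (line 37)
  8: emitted by trim_outliers (line 27)
A correct fix: line 39: replace `acc` with `mark`.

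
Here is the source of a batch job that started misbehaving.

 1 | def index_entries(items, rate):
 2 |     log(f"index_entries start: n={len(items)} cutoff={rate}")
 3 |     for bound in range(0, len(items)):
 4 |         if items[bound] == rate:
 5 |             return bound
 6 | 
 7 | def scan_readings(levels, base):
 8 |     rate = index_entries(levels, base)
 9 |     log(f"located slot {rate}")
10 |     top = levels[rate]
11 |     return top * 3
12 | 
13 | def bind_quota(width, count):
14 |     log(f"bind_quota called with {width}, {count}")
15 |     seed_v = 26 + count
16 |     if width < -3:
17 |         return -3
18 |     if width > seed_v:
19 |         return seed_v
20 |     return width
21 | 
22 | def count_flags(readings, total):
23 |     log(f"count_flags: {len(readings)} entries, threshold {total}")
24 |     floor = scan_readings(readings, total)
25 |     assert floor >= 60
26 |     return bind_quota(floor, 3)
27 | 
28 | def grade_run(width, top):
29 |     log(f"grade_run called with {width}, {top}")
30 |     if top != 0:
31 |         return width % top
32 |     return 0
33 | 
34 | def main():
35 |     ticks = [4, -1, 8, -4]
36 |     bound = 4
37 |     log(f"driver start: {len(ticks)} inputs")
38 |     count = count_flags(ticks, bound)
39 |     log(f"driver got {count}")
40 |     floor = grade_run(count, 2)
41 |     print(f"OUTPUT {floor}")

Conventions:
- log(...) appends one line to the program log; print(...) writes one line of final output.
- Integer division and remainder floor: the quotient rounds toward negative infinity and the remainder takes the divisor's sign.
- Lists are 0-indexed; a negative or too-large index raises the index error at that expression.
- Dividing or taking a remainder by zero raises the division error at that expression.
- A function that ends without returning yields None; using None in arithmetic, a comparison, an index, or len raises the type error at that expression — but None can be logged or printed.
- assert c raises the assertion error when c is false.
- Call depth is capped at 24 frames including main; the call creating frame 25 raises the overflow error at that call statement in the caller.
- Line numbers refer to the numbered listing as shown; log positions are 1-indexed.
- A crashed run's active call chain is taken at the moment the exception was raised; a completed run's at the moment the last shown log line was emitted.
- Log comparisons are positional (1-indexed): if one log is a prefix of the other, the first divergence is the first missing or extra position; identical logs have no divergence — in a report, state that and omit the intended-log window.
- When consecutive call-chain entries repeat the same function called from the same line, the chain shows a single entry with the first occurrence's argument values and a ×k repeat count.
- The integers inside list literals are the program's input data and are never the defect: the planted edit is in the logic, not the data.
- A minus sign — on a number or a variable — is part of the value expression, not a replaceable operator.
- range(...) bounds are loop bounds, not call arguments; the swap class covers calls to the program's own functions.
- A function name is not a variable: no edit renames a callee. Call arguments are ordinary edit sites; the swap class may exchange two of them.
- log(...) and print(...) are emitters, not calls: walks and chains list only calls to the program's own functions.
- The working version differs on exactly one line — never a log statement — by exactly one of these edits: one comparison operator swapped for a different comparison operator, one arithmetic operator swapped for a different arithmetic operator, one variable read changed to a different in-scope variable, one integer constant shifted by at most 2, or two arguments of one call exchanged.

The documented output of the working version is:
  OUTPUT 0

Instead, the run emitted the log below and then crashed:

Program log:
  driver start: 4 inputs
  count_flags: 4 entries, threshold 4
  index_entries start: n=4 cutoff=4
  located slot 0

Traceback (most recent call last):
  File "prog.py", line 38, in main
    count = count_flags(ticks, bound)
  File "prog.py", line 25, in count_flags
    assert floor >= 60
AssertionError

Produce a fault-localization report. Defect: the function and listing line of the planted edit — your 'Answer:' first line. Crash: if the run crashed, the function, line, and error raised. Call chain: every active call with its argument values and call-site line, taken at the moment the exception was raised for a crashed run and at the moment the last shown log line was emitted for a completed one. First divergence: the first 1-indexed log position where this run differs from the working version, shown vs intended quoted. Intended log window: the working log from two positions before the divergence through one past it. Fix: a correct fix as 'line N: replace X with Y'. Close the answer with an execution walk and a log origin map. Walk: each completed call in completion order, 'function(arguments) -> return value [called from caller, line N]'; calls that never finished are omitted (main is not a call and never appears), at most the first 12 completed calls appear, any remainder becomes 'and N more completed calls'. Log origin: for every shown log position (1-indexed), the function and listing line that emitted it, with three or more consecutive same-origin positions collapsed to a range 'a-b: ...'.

Answer: the defect is in count_flags at line 25.
Key fact: The log ends early — 4 lines, where the working version next logs 'bind_quota called with 12, 3'.
Crash: count_flags, line 25, AssertionError.
Call chain: main -> count_flags([4, -1, 8, -4], 4) (called at line 38).
First divergence: position 5 (shown log ended at 4 lines; the working version continues: 'bind_quota called with 12, 3').
Intended log window:
  3: index_entries start: n=4 cutoff=4
  4: located slot 0
  5: bind_quota called with 12, 3
  6: driver got 12
Execution walk:
  index_entries([4, -1, 8, -4], 4) -> 0  [called from scan_readings, line 8]
  scan_readings([4, -1, 8, -4], 4) -> 12  [called from count_flags, line 24]
Origin of each log line:
  1 — main, line 37
  2 — count_flags, line 23
  3 — index_entries, line 2
  4 — scan_readings, line 9
A correct fix: line 25: replace `>=` with `<=`.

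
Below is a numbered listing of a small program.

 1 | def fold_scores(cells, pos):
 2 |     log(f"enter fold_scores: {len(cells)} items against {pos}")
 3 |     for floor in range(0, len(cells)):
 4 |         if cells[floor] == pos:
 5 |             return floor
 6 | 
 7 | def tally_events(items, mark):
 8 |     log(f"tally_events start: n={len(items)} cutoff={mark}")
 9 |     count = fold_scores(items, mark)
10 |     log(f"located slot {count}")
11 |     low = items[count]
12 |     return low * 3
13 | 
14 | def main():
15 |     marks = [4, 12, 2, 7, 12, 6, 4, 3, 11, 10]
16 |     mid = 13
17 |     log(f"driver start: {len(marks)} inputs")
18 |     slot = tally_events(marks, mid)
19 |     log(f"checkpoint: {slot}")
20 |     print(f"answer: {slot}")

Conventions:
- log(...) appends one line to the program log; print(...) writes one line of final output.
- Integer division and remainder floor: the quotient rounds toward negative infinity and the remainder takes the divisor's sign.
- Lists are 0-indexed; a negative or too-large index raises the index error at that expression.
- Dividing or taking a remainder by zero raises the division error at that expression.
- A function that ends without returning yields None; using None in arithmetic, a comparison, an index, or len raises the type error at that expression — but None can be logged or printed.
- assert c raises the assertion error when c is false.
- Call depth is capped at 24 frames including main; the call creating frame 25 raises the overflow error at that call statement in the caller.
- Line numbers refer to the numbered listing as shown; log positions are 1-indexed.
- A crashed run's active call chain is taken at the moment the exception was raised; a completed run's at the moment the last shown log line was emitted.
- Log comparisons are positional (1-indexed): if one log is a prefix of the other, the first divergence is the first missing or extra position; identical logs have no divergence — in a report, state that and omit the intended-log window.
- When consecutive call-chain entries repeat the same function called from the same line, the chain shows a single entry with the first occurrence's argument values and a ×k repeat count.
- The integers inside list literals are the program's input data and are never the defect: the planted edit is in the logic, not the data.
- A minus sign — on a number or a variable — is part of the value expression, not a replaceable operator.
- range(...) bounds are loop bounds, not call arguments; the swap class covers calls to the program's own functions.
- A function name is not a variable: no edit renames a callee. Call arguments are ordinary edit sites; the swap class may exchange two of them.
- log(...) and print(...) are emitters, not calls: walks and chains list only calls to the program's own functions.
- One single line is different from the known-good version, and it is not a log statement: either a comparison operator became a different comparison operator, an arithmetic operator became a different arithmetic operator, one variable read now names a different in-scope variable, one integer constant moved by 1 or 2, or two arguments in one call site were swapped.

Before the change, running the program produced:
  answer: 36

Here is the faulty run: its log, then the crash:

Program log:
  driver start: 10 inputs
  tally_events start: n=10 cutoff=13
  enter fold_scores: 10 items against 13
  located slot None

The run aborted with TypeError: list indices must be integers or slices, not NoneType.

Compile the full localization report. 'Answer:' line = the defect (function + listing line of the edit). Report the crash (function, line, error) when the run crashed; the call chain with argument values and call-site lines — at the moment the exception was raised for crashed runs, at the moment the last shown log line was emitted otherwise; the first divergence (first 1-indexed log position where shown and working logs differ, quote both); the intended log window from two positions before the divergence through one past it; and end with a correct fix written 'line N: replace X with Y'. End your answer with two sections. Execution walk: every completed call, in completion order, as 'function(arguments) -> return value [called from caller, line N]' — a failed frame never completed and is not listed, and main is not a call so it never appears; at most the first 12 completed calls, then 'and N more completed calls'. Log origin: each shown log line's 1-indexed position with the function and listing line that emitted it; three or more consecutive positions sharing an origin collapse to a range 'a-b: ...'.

Answer: the defect is in main at line 16.
Core observation: Log line 2 is where behavior first shows: 'tally_events start: n=10 cutoff=13' appears instead of 'tally_events start: n=10 cutoff=12'.
Crash: tally_events, line 11, TypeError.
Call chain: main -> tally_events([4, 12, 2, 7, 12, 6, 4, 3, 11, 10], 13) (called at line 18).
First divergence: position 2 — the shown line 'tally_events start: n=10 cutoff=13' should read 'tally_events start: n=10 cutoff=12'.
Intended log window:
  1: driver start: 10 inputs
  2: tally_events start: n=10 cutoff=12
  3: enter fold_scores: 10 items against 12
Execution walk:
  fold_scores([4, 12, 2, 7, 12, 6, 4, 3, 11, 10], 13) -> None  [called from tally_events, line 9]
Log line origins:
  1: logged in main at line 17
  2: logged in tally_events at line 8
  3: logged in fold_scores at line 2
  4: logged in tally_events at line 10
A correct fix: line 16: replace `13` with `12`.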